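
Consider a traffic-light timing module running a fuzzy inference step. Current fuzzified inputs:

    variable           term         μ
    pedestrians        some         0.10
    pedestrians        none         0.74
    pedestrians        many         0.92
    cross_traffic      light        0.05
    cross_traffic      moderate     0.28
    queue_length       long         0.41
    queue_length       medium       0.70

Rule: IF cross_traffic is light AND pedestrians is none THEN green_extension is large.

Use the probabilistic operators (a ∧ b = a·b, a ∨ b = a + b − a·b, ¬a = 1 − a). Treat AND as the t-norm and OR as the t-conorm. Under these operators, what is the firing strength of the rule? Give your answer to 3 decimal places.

0.037

firing strength: light=0.05, none=0.74; AND[a·b] → w = 0.0370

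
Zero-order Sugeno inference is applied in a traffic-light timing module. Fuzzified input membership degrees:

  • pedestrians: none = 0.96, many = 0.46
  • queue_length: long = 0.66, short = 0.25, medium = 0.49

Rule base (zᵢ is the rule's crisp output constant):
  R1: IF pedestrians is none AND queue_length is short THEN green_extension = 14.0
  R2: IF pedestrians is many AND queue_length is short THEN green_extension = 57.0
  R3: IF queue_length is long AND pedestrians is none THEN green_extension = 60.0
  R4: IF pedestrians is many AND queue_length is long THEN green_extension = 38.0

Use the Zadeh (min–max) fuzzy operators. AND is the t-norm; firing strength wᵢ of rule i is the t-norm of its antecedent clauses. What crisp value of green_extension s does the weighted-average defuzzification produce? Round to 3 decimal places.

46.191

R1 (z=14.0): none=0.96, short=0.25; AND[min(a, b)] → w = 0.25
R2 (z=57.0): many=0.46, short=0.25; AND[min(a, b)] → w = 0.25
R3 (z=60.0): long=0.66, none=0.96; AND[min(a, b)] → w = 0.66
R4 (z=38.0): many=0.46, long=0.66; AND[min(a, b)] → w = 0.46
Weighted average = (0.25·14.0 + 0.25·57.0 + 0.66·60.0 + 0.46·38.0) / (0.25 + 0.25 + 0.66 + 0.46)
  = 74.8300 / 1.6200 = 46.191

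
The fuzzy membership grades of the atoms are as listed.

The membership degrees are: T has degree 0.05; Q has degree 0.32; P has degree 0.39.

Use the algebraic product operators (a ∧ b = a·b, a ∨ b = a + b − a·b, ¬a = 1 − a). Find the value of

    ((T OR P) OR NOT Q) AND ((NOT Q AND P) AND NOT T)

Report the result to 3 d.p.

0.205

T OR P = a + b − a·b on (0.0500, 0.3900) = 0.4205
NOT Q = 1 − 0.3200 = 0.6800
(T OR P) OR NOT Q = a + b − a·b on (0.4205, 0.6800) = 0.8146
NOT Q = 1 − 0.3200 = 0.6800
NOT Q AND P = a·b on (0.6800, 0.3900) = 0.2652
NOT T = 1 − 0.0500 = 0.9500
(NOT Q AND P) AND NOT T = a·b on (0.2652, 0.9500) = 0.2519
((T OR P) OR NOT Q) AND ((NOT Q AND P) AND NOT T) = a·b on (0.8146, 0.2519) = 0.2052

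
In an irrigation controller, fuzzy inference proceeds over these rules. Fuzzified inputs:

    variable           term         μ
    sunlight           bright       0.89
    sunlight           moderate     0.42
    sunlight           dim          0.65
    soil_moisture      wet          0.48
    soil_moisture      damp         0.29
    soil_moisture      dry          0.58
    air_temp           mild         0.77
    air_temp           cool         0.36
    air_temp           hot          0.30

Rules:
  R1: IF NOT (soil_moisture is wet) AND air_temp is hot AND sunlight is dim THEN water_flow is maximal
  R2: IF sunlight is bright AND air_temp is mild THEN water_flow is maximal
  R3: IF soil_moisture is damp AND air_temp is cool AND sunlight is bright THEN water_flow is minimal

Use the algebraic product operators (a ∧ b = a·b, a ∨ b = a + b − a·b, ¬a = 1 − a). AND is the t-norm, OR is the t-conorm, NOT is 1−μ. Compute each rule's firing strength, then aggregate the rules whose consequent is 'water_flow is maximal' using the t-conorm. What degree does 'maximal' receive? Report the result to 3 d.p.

0.717

R1: ¬wet=1−0.48=0.52, hot=0.30, dim=0.65; AND[a·b] → w = 0.1014
R2: bright=0.89, mild=0.77; AND[a·b] → w = 0.6853
R3: damp=0.29, cool=0.36, bright=0.89; AND[a·b] → w = 0.0929
Rules with consequent 'maximal': {R1, R2} → strengths 0.1014, 0.6853
Aggregate via t-conorm [a + b − a·b]: 0.7172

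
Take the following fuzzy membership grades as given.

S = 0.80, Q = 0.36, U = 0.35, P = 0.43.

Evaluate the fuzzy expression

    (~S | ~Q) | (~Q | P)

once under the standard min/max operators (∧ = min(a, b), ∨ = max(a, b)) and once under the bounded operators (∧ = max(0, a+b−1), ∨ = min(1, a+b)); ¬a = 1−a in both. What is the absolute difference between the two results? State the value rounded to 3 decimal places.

0.360

Under standard min/max:
  ~S = 1 − 0.80 = 0.20
  ~Q = 1 − 0.36 = 0.64
  ~S | ~Q = max(a, b) on (0.20, 0.64) = 0.64
  ~Q = 1 − 0.36 = 0.64
  ~Q | P = max(a, b) on (0.64, 0.43) = 0.64
  (~S | ~Q) | (~Q | P) = max(a, b) on (0.64, 0.64) = 0.64
  → value = 0.6400
Under bounded:
  ~S = 1 − 0.80 = 0.20
  ~Q = 1 − 0.36 = 0.64
  ~S | ~Q = min(1, a+b) on (0.20, 0.64) = 0.84
  ~Q = 1 − 0.36 = 0.64
  ~Q | P = min(1, a+b) on (0.64, 0.43) = 1.00
  (~S | ~Q) | (~Q | P) = min(1, a+b) on (0.84, 1.00) = 1.00
  → value = 1.0000
|0.6400 − 1.0000| = 0.360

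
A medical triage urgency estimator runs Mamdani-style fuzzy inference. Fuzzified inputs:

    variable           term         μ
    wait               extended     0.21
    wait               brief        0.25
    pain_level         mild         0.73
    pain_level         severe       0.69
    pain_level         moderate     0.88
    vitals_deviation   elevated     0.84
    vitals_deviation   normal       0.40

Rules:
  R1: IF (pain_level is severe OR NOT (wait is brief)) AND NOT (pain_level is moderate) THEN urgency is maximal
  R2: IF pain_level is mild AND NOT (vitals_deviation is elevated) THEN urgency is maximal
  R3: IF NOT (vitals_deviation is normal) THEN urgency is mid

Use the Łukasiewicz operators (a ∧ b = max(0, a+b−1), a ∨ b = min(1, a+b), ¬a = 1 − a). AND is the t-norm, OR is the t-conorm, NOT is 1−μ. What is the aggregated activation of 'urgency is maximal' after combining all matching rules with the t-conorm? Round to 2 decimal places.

0.12

R1: (severe=0.69 OR ¬brief=1−0.25=0.75) = 1.00; AND[max(0, a+b−1)] with ¬moderate=1−0.88=0.12 → w = 0.12
R2: mild=0.73, ¬elevated=1−0.84=0.16; AND[max(0, a+b−1)] → w = 0.00
R3: ¬normal=1−0.40=0.60 → w = 0.60
Rules with consequent 'maximal': {R1, R2} → strengths 0.12, 0.00
Aggregate via t-conorm [min(1, a+b)]: 0.12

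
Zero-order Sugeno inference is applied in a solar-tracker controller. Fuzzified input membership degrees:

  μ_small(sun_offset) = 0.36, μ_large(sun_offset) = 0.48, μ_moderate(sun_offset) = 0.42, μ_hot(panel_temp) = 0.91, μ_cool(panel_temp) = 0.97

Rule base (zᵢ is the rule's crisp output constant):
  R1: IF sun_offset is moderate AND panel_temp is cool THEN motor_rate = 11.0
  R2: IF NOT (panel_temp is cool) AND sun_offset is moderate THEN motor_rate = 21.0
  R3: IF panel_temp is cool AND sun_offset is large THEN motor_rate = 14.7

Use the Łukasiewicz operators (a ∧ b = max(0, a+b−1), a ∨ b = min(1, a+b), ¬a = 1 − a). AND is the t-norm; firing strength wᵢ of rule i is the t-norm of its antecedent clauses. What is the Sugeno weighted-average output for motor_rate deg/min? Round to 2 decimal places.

12.98

R1 (z=11.0): moderate=0.42, cool=0.97; AND[max(0, a+b−1)] → w = 0.39
R2 (z=21.0): ¬cool=1−0.97=0.03, moderate=0.42; AND[max(0, a+b−1)] → w = 0.00
R3 (z=14.7): cool=0.97, large=0.48; AND[max(0, a+b−1)] → w = 0.45
Weighted average = (0.39·11.0 + 0.00·21.0 + 0.45·14.7) / (0.39 + 0.00 + 0.45)
  = 10.9050 / 0.8400 = 12.98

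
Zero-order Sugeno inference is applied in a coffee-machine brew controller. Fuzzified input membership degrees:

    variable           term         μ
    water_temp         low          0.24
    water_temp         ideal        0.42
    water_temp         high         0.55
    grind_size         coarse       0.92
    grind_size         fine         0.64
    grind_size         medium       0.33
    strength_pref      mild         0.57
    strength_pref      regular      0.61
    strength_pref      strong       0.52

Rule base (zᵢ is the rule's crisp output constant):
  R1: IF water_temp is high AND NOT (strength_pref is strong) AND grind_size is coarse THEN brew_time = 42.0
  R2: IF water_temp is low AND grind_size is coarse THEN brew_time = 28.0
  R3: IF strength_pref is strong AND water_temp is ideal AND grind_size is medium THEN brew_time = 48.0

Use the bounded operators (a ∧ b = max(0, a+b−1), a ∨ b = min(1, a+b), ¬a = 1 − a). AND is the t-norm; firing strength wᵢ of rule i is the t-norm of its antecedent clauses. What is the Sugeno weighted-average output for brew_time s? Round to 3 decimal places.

R1 (z=42.0): high=0.55, ¬strong=1−0.52=0.48, coarse=0.92; AND[max(0, a+b−1)] → w = 0.00
R2 (z=28.0): low=0.24, coarse=0.92; AND[max(0, a+b−1)] → w = 0.16
R3 (z=48.0): strong=0.52, ideal=0.42, medium=0.33; AND[max(0, a+b−1)] → w = 0.00
Weighted average = (0.00·42.0 + 0.16·28.0 + 0.00·48.0) / (0.00 + 0.16 + 0.00)
  = 4.4800 / 0.1600 = 28.000

28.000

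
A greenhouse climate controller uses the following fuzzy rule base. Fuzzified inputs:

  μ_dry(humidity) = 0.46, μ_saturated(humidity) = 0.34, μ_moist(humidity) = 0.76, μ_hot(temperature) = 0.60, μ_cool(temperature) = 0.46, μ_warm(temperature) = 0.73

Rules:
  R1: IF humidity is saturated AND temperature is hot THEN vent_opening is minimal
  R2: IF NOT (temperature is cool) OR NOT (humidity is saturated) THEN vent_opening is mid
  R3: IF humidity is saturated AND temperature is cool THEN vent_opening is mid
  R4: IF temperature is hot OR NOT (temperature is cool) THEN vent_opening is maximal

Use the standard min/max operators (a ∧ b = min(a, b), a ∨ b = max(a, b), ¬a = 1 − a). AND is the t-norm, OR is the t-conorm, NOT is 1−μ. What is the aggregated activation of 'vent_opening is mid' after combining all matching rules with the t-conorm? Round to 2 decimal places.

R1: saturated=0.34, hot=0.60; AND[min(a, b)] → w = 0.34
R2: ¬cool=1−0.46=0.54, ¬saturated=1−0.34=0.66; OR[max(a, b)] → w = 0.66
R3: saturated=0.34, cool=0.46; AND[min(a, b)] → w = 0.34
R4: hot=0.60, ¬cool=1−0.46=0.54; OR[max(a, b)] → w = 0.60
Rules with consequent 'mid': {R2, R3} → strengths 0.66, 0.34
Aggregate via t-conorm [max(a, b)]: 0.66

0.66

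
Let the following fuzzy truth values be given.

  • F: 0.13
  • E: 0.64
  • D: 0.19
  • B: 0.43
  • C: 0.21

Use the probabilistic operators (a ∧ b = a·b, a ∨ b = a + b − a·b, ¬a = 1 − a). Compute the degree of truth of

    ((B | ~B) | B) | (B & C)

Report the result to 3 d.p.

0.873

~B = 1 − 0.4300 = 0.5700
B | ~B = a + b − a·b on (0.4300, 0.5700) = 0.7549
(B | ~B) | B = a + b − a·b on (0.7549, 0.4300) = 0.8603
B & C = a·b on (0.4300, 0.2100) = 0.0903
((B | ~B) | B) | (B & C) = a + b − a·b on (0.8603, 0.0903) = 0.8729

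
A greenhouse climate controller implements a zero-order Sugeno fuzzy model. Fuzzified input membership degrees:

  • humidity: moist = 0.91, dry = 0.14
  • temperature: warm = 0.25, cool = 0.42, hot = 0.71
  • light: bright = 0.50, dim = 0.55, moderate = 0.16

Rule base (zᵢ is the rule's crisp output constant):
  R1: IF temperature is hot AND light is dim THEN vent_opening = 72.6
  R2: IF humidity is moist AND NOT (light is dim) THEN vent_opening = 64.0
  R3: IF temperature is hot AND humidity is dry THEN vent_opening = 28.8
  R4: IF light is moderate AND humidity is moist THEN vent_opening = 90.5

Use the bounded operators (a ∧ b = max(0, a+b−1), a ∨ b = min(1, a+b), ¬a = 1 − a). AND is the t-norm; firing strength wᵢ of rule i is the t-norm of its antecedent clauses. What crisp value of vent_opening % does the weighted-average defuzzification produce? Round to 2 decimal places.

R1 (z=72.6): hot=0.71, dim=0.55; AND[max(0, a+b−1)] → w = 0.26
R2 (z=64.0): moist=0.91, ¬dim=1−0.55=0.45; AND[max(0, a+b−1)] → w = 0.36
R3 (z=28.8): hot=0.71, dry=0.14; AND[max(0, a+b−1)] → w = 0.00
R4 (z=90.5): moderate=0.16, moist=0.91; AND[max(0, a+b−1)] → w = 0.07
Weighted average = (0.26·72.6 + 0.36·64.0 + 0.00·28.8 + 0.07·90.5) / (0.26 + 0.36 + 0.00 + 0.07)
  = 48.2510 / 0.6900 = 69.93

69.93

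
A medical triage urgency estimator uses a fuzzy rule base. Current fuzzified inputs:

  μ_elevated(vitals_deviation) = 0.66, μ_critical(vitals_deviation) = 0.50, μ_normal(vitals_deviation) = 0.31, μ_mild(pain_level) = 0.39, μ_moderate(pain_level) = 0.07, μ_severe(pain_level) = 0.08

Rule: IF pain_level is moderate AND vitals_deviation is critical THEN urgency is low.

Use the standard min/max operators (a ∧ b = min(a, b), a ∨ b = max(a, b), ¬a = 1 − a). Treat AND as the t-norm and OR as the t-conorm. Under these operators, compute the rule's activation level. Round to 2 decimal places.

firing strength: moderate=0.07, critical=0.50; AND[min(a, b)] → w = 0.07

0.07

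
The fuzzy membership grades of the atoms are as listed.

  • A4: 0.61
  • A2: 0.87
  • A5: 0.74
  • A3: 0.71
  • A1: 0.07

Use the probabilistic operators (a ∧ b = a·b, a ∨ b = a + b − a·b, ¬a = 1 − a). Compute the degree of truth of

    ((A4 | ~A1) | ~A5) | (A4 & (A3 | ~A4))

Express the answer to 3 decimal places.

~A1 = 1 − 0.0700 = 0.9300
A4 | ~A1 = a + b − a·b on (0.6100, 0.9300) = 0.9727
~A5 = 1 − 0.7400 = 0.2600
(A4 | ~A1) | ~A5 = a + b − a·b on (0.9727, 0.2600) = 0.9798
~A4 = 1 − 0.6100 = 0.3900
A3 | ~A4 = a + b − a·b on (0.7100, 0.3900) = 0.8231
A4 & (A3 | ~A4) = a·b on (0.6100, 0.8231) = 0.5021
((A4 | ~A1) | ~A5) | (A4 & (A3 | ~A4)) = a + b − a·b on (0.9798, 0.5021) = 0.9899

0.990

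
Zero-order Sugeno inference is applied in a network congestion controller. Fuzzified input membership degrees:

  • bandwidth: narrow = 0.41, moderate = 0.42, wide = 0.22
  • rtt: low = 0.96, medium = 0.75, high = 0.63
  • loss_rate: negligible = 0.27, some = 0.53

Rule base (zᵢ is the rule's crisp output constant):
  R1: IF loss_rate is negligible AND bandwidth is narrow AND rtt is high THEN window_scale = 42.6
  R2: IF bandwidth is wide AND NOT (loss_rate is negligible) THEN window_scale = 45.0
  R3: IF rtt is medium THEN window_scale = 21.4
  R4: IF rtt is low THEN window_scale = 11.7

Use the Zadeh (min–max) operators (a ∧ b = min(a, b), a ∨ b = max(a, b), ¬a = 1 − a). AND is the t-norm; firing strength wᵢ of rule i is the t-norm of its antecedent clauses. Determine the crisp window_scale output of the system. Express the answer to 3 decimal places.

R1 (z=42.6): negligible=0.27, narrow=0.41, high=0.63; AND[min(a, b)] → w = 0.27
R2 (z=45.0): wide=0.22, ¬negligible=1−0.27=0.73; AND[min(a, b)] → w = 0.22
R3 (z=21.4): medium=0.75 → w = 0.75
R4 (z=11.7): low=0.96 → w = 0.96
Weighted average = (0.27·42.6 + 0.22·45.0 + 0.75·21.4 + 0.96·11.7) / (0.27 + 0.22 + 0.75 + 0.96)
  = 48.6840 / 2.2000 = 22.129

22.129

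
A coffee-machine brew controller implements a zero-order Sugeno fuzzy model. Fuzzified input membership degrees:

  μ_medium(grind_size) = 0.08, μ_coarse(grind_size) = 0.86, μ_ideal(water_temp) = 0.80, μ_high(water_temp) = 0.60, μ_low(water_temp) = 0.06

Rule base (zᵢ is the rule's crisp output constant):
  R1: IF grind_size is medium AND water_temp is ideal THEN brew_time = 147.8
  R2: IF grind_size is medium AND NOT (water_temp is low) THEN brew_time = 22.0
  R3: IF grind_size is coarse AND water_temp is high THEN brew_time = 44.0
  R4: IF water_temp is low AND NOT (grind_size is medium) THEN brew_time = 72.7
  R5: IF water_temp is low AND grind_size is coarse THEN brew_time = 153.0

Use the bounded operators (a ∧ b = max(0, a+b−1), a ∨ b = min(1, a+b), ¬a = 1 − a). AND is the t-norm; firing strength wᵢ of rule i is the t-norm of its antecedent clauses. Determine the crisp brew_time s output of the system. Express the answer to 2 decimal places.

43.08

R1 (z=147.8): medium=0.08, ideal=0.80; AND[max(0, a+b−1)] → w = 0.00
R2 (z=22.0): medium=0.08, ¬low=1−0.06=0.94; AND[max(0, a+b−1)] → w = 0.02
R3 (z=44.0): coarse=0.86, high=0.60; AND[max(0, a+b−1)] → w = 0.46
R4 (z=72.7): low=0.06, ¬medium=1−0.08=0.92; AND[max(0, a+b−1)] → w = 0.00
R5 (z=153.0): low=0.06, coarse=0.86; AND[max(0, a+b−1)] → w = 0.00
Weighted average = (0.00·147.8 + 0.02·22.0 + 0.46·44.0 + 0.00·72.7 + 0.00·153.0) / (0.00 + 0.02 + 0.46 + 0.00 + 0.00)
  = 20.6800 / 0.4800 = 43.08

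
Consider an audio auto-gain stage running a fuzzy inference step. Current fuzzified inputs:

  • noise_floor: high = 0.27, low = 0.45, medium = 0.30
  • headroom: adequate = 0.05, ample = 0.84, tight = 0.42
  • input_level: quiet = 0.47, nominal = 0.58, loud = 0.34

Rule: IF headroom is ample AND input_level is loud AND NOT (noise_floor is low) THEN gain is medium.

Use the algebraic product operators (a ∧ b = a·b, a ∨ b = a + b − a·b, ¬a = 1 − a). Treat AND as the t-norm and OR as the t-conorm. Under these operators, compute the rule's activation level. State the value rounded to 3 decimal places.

firing strength: ample=0.84, loud=0.34, ¬low=1−0.45=0.55; AND[a·b] → w = 0.1571

0.157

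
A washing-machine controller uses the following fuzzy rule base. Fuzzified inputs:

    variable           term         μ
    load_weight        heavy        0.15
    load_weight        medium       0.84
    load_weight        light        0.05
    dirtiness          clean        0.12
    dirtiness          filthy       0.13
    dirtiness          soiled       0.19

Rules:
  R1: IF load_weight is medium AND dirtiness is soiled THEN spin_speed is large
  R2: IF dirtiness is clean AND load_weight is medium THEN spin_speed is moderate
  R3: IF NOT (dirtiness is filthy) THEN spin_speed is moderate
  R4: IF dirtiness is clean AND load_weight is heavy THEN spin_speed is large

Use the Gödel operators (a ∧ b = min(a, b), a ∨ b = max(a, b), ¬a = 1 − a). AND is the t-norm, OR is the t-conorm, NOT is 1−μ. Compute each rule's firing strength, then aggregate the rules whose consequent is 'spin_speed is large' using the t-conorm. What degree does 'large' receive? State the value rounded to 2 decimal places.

0.19

R1: medium=0.84, soiled=0.19; AND[min(a, b)] → w = 0.19
R2: clean=0.12, medium=0.84; AND[min(a, b)] → w = 0.12
R3: ¬filthy=1−0.13=0.87 → w = 0.87
R4: clean=0.12, heavy=0.15; AND[min(a, b)] → w = 0.12
Rules with consequent 'large': {R1, R4} → strengths 0.19, 0.12
Aggregate via t-conorm [max(a, b)]: 0.19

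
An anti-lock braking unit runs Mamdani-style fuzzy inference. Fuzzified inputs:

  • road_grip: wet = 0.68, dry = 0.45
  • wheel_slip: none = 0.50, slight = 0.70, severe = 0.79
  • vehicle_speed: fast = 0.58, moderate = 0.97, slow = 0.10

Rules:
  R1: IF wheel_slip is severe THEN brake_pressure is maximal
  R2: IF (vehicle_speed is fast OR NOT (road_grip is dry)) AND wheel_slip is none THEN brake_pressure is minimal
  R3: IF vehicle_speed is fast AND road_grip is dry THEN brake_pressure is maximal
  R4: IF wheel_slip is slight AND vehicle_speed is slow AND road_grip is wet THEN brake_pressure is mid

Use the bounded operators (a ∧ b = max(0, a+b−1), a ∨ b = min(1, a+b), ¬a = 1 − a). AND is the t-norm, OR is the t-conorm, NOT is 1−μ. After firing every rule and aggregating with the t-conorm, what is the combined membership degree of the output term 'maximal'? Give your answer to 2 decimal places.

0.82

R1: severe=0.79 → w = 0.79
R2: (fast=0.58 OR ¬dry=1−0.45=0.55) = 1.00; AND[max(0, a+b−1)] with none=0.50 → w = 0.50
R3: fast=0.58, dry=0.45; AND[max(0, a+b−1)] → w = 0.03
R4: slight=0.70, slow=0.10, wet=0.68; AND[max(0, a+b−1)] → w = 0.00
Rules with consequent 'maximal': {R1, R3} → strengths 0.79, 0.03
Aggregate via t-conorm [min(1, a+b)]: 0.82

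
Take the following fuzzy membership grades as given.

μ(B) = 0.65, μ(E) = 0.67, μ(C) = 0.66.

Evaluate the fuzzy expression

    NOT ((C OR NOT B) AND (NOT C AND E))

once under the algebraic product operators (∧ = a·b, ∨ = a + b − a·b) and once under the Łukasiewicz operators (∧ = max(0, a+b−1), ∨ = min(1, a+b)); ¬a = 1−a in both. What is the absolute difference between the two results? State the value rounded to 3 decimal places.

0.167

Under algebraic product:
  NOT B = 1 − 0.6500 = 0.3500
  C OR NOT B = a + b − a·b on (0.6600, 0.3500) = 0.7790
  NOT C = 1 − 0.6600 = 0.3400
  NOT C AND E = a·b on (0.3400, 0.6700) = 0.2278
  (C OR NOT B) AND (NOT C AND E) = a·b on (0.7790, 0.2278) = 0.1775
  NOT ((C OR NOT B) AND (NOT C AND E)) = 1 − 0.1775 = 0.8225
  → value = 0.8225
Under Łukasiewicz:
  NOT B = 1 − 0.65 = 0.35
  C OR NOT B = min(1, a+b) on (0.66, 0.35) = 1.00
  NOT C = 1 − 0.66 = 0.34
  NOT C AND E = max(0, a+b−1) on (0.34, 0.67) = 0.01
  (C OR NOT B) AND (NOT C AND E) = max(0, a+b−1) on (1.00, 0.01) = 0.01
  NOT ((C OR NOT B) AND (NOT C AND E)) = 1 − 0.01 = 0.99
  → value = 0.9900
|0.8225 − 0.9900| = 0.167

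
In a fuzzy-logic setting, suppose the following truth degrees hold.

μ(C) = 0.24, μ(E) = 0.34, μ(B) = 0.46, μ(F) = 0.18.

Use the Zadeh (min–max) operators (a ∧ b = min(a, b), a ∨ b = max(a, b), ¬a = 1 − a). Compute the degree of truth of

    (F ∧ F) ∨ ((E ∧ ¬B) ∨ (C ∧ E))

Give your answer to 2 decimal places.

F ∧ F = min(a, b) on (0.18, 0.18) = 0.18
¬B = 1 − 0.46 = 0.54
E ∧ ¬B = min(a, b) on (0.34, 0.54) = 0.34
C ∧ E = min(a, b) on (0.24, 0.34) = 0.24
(E ∧ ¬B) ∨ (C ∧ E) = max(a, b) on (0.34, 0.24) = 0.34
(F ∧ F) ∨ ((E ∧ ¬B) ∨ (C ∧ E)) = max(a, b) on (0.18, 0.34) = 0.34

0.34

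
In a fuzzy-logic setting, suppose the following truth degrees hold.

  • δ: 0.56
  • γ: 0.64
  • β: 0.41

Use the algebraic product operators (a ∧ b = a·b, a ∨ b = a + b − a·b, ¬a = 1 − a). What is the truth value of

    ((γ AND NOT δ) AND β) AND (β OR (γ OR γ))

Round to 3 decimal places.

NOT δ = 1 − 0.5600 = 0.4400
γ AND NOT δ = a·b on (0.6400, 0.4400) = 0.2816
(γ AND NOT δ) AND β = a·b on (0.2816, 0.4100) = 0.1155
γ OR γ = a + b − a·b on (0.6400, 0.6400) = 0.8704
β OR (γ OR γ) = a + b − a·b on (0.4100, 0.8704) = 0.9235
((γ AND NOT δ) AND β) AND (β OR (γ OR γ)) = a·b on (0.1155, 0.9235) = 0.1066

0.107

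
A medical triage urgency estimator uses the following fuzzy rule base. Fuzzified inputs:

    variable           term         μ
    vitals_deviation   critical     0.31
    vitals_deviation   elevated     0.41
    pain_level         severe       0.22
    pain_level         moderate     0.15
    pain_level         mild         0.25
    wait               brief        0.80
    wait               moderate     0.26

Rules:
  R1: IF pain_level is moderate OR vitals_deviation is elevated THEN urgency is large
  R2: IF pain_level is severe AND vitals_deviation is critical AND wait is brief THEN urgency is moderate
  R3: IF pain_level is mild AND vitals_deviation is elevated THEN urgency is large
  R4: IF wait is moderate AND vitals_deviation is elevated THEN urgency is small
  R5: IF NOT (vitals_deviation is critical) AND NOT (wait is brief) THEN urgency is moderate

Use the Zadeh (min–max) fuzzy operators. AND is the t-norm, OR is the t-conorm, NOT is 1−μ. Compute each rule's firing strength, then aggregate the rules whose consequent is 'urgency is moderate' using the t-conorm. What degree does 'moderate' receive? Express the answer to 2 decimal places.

0.22

R1: moderate=0.15, elevated=0.41; OR[max(a, b)] → w = 0.41
R2: severe=0.22, critical=0.31, brief=0.80; AND[min(a, b)] → w = 0.22
R3: mild=0.25, elevated=0.41; AND[min(a, b)] → w = 0.25
R4: moderate=0.26, elevated=0.41; AND[min(a, b)] → w = 0.26
R5: ¬critical=1−0.31=0.69, ¬brief=1−0.80=0.20; AND[min(a, b)] → w = 0.20
Rules with consequent 'moderate': {R2, R5} → strengths 0.22, 0.20
Aggregate via t-conorm [max(a, b)]: 0.22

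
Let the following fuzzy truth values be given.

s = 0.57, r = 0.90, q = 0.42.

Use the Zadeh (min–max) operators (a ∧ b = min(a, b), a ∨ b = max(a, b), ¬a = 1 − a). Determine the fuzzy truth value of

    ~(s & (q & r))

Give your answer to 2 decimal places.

q & r = min(a, b) on (0.42, 0.90) = 0.42
s & (q & r) = min(a, b) on (0.57, 0.42) = 0.42
~(s & (q & r)) = 1 − 0.42 = 0.58

0.58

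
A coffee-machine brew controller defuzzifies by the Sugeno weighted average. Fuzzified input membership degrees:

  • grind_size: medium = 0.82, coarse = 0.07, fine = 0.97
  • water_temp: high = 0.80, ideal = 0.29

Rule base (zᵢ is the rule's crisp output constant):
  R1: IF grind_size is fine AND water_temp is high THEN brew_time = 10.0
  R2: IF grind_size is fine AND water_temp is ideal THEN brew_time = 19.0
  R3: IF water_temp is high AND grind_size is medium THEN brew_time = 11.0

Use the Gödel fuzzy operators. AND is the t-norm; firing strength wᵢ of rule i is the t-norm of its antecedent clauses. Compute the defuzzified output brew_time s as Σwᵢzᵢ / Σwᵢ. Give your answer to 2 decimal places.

11.80

R1 (z=10.0): fine=0.97, high=0.80; AND[min(a, b)] → w = 0.80
R2 (z=19.0): fine=0.97, ideal=0.29; AND[min(a, b)] → w = 0.29
R3 (z=11.0): high=0.80, medium=0.82; AND[min(a, b)] → w = 0.80
Weighted average = (0.80·10.0 + 0.29·19.0 + 0.80·11.0) / (0.80 + 0.29 + 0.80)
  = 22.3100 / 1.8900 = 11.80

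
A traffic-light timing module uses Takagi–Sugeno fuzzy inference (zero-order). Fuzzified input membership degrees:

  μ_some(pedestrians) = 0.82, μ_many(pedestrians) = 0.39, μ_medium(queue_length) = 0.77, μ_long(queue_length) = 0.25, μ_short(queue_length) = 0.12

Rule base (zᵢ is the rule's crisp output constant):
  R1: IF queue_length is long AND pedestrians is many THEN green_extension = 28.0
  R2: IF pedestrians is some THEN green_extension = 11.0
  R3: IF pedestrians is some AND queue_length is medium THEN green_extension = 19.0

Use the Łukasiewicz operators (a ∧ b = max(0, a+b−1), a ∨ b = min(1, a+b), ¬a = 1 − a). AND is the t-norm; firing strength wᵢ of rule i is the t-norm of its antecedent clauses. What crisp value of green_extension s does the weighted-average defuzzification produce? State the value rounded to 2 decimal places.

R1 (z=28.0): long=0.25, many=0.39; AND[max(0, a+b−1)] → w = 0.00
R2 (z=11.0): some=0.82 → w = 0.82
R3 (z=19.0): some=0.82, medium=0.77; AND[max(0, a+b−1)] → w = 0.59
Weighted average = (0.00·28.0 + 0.82·11.0 + 0.59·19.0) / (0.00 + 0.82 + 0.59)
  = 20.2300 / 1.4100 = 14.35

14.35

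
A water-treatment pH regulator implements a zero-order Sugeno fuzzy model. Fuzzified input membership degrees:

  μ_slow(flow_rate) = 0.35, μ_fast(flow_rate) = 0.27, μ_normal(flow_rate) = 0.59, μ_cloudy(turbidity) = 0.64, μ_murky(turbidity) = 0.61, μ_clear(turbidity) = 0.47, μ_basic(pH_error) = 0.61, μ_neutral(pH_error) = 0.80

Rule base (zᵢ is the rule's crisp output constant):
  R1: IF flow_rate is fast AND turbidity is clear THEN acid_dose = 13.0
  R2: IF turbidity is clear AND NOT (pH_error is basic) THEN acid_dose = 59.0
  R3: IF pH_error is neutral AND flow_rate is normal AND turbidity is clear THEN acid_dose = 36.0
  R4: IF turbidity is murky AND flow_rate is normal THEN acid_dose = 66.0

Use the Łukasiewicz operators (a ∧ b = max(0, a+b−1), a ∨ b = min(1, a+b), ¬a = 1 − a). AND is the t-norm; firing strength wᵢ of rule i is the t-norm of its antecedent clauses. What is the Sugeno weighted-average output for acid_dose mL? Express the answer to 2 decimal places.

R1 (z=13.0): fast=0.27, clear=0.47; AND[max(0, a+b−1)] → w = 0.00
R2 (z=59.0): clear=0.47, ¬basic=1−0.61=0.39; AND[max(0, a+b−1)] → w = 0.00
R3 (z=36.0): neutral=0.80, normal=0.59, clear=0.47; AND[max(0, a+b−1)] → w = 0.00
R4 (z=66.0): murky=0.61, normal=0.59; AND[max(0, a+b−1)] → w = 0.20
Weighted average = (0.00·13.0 + 0.00·59.0 + 0.00·36.0 + 0.20·66.0) / (0.00 + 0.00 + 0.00 + 0.20)
  = 13.2000 / 0.2000 = 66.00

66.00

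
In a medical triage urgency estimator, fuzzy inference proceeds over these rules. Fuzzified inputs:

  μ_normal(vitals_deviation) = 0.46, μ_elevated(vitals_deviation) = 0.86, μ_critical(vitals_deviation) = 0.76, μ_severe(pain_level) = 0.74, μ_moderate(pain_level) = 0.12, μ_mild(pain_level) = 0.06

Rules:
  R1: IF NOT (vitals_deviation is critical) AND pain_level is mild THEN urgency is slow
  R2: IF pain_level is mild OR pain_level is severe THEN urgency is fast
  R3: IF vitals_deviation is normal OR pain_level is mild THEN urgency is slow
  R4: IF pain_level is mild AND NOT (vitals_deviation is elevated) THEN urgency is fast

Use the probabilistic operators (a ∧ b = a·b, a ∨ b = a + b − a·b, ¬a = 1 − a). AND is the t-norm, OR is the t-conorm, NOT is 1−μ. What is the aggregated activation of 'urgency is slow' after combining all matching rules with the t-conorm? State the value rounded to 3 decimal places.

R1: ¬critical=1−0.76=0.24, mild=0.06; AND[a·b] → w = 0.0144
R2: mild=0.06, severe=0.74; OR[a + b − a·b] → w = 0.7556
R3: normal=0.46, mild=0.06; OR[a + b − a·b] → w = 0.4924
R4: mild=0.06, ¬elevated=1−0.86=0.14; AND[a·b] → w = 0.0084
Rules with consequent 'slow': {R1, R3} → strengths 0.0144, 0.4924
Aggregate via t-conorm [a + b − a·b]: 0.4997

0.500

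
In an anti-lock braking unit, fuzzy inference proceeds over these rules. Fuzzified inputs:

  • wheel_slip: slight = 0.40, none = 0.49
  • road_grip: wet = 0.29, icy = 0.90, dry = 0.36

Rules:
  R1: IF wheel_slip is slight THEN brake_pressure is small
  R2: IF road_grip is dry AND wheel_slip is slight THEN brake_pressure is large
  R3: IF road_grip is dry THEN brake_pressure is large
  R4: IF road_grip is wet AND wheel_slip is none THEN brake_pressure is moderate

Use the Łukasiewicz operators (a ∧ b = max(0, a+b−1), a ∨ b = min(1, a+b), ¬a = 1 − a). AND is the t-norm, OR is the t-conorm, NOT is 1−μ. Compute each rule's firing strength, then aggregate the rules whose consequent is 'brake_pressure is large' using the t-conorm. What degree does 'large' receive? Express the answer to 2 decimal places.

R1: slight=0.40 → w = 0.40
R2: dry=0.36, slight=0.40; AND[max(0, a+b−1)] → w = 0.00
R3: dry=0.36 → w = 0.36
R4: wet=0.29, none=0.49; AND[max(0, a+b−1)] → w = 0.00
Rules with consequent 'large': {R2, R3} → strengths 0.00, 0.36
Aggregate via t-conorm [min(1, a+b)]: 0.36

0.36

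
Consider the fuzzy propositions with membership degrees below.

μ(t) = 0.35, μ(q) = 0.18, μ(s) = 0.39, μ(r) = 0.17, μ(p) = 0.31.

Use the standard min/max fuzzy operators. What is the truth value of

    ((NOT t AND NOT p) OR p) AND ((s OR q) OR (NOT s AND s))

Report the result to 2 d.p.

0.39

NOT t = 1 − 0.35 = 0.65
NOT p = 1 − 0.31 = 0.69
NOT t AND NOT p = min(a, b) on (0.65, 0.69) = 0.65
(NOT t AND NOT p) OR p = max(a, b) on (0.65, 0.31) = 0.65
s OR q = max(a, b) on (0.39, 0.18) = 0.39
NOT s = 1 − 0.39 = 0.61
NOT s AND s = min(a, b) on (0.61, 0.39) = 0.39
(s OR q) OR (NOT s AND s) = max(a, b) on (0.39, 0.39) = 0.39
((NOT t AND NOT p) OR p) AND ((s OR q) OR (NOT s AND s)) = min(a, b) on (0.65, 0.39) = 0.39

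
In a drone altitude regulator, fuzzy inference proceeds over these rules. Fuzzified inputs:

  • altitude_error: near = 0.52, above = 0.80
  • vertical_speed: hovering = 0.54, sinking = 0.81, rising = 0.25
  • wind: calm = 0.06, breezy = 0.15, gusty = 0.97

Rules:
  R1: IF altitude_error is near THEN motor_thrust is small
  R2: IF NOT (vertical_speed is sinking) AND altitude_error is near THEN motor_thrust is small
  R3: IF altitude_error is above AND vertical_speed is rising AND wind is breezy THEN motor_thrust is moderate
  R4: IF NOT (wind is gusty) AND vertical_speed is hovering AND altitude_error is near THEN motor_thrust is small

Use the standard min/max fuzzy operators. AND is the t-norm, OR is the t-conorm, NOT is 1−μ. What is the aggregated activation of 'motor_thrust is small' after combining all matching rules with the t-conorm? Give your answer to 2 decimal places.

R1: near=0.52 → w = 0.52
R2: ¬sinking=1−0.81=0.19, near=0.52; AND[min(a, b)] → w = 0.19
R3: above=0.80, rising=0.25, breezy=0.15; AND[min(a, b)] → w = 0.15
R4: ¬gusty=1−0.97=0.03, hovering=0.54, near=0.52; AND[min(a, b)] → w = 0.03
Rules with consequent 'small': {R1, R2, R4} → strengths 0.52, 0.19, 0.03
Aggregate via t-conorm [max(a, b)]: 0.52

0.52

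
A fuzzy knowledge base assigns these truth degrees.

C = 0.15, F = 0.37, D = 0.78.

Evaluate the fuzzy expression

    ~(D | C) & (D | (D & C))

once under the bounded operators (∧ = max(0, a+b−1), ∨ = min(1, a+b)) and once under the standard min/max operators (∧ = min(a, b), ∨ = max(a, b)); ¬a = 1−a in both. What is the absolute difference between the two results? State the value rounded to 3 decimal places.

Under bounded:
  D | C = min(1, a+b) on (0.78, 0.15) = 0.93
  ~(D | C) = 1 − 0.93 = 0.07
  D & C = max(0, a+b−1) on (0.78, 0.15) = 0.00
  D | (D & C) = min(1, a+b) on (0.78, 0.00) = 0.78
  ~(D | C) & (D | (D & C)) = max(0, a+b−1) on (0.07, 0.78) = 0.00
  → value = 0.0000
Under standard min/max:
  D | C = max(a, b) on (0.78, 0.15) = 0.78
  ~(D | C) = 1 − 0.78 = 0.22
  D & C = min(a, b) on (0.78, 0.15) = 0.15
  D | (D & C) = max(a, b) on (0.78, 0.15) = 0.78
  ~(D | C) & (D | (D & C)) = min(a, b) on (0.22, 0.78) = 0.22
  → value = 0.2200
|0.0000 − 0.2200| = 0.220

0.220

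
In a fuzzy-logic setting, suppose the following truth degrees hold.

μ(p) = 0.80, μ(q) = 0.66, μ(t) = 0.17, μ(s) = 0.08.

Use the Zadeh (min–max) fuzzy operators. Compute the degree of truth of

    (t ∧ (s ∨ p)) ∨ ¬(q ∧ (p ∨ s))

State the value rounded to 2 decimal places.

0.34

s ∨ p = max(a, b) on (0.08, 0.80) = 0.80
t ∧ (s ∨ p) = min(a, b) on (0.17, 0.80) = 0.17
p ∨ s = max(a, b) on (0.80, 0.08) = 0.80
q ∧ (p ∨ s) = min(a, b) on (0.66, 0.80) = 0.66
¬(q ∧ (p ∨ s)) = 1 − 0.66 = 0.34
(t ∧ (s ∨ p)) ∨ ¬(q ∧ (p ∨ s)) = max(a, b) on (0.17, 0.34) = 0.34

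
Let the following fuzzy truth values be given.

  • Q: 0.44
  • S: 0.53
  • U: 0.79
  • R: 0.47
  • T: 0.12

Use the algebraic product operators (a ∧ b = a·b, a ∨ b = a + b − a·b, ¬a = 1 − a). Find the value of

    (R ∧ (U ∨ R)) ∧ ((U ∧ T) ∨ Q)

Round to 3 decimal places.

0.206

U ∨ R = a + b − a·b on (0.7900, 0.4700) = 0.8887
R ∧ (U ∨ R) = a·b on (0.4700, 0.8887) = 0.4177
U ∧ T = a·b on (0.7900, 0.1200) = 0.0948
(U ∧ T) ∨ Q = a + b − a·b on (0.0948, 0.4400) = 0.4931
(R ∧ (U ∨ R)) ∧ ((U ∧ T) ∨ Q) = a·b on (0.4177, 0.4931) = 0.2060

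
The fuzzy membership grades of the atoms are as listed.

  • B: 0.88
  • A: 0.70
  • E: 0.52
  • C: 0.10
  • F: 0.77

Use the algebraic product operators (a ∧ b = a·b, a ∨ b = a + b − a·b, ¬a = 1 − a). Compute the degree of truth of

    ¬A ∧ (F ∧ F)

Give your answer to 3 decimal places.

0.178

¬A = 1 − 0.7000 = 0.3000
F ∧ F = a·b on (0.7700, 0.7700) = 0.5929
¬A ∧ (F ∧ F) = a·b on (0.3000, 0.5929) = 0.1779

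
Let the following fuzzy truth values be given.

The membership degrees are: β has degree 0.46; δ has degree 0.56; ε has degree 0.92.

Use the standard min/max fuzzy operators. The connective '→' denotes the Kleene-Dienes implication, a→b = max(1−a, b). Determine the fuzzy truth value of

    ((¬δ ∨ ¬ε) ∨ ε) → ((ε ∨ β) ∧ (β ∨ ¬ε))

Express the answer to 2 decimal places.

0.46

¬δ = 1 − 0.56 = 0.44
¬ε = 1 − 0.92 = 0.08
¬δ ∨ ¬ε = max(a, b) on (0.44, 0.08) = 0.44
(¬δ ∨ ¬ε) ∨ ε = max(a, b) on (0.44, 0.92) = 0.92
ε ∨ β = max(a, b) on (0.92, 0.46) = 0.92
¬ε = 1 − 0.92 = 0.08
β ∨ ¬ε = max(a, b) on (0.46, 0.08) = 0.46
(ε ∨ β) ∧ (β ∨ ¬ε) = min(a, b) on (0.92, 0.46) = 0.46
((¬δ ∨ ¬ε) ∨ ε) → ((ε ∨ β) ∧ (β ∨ ¬ε))  [Kleene-Dienes: max(1−a, b)] with a=0.92, b=0.46 → 0.46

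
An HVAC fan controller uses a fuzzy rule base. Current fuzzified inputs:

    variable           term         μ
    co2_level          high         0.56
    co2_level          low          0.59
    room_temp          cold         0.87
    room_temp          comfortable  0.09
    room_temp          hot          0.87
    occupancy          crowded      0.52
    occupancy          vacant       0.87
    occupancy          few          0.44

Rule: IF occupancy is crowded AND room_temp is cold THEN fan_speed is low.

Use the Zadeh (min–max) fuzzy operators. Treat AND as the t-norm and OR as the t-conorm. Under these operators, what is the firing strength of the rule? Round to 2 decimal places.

0.52

firing strength: crowded=0.52, cold=0.87; AND[min(a, b)] → w = 0.52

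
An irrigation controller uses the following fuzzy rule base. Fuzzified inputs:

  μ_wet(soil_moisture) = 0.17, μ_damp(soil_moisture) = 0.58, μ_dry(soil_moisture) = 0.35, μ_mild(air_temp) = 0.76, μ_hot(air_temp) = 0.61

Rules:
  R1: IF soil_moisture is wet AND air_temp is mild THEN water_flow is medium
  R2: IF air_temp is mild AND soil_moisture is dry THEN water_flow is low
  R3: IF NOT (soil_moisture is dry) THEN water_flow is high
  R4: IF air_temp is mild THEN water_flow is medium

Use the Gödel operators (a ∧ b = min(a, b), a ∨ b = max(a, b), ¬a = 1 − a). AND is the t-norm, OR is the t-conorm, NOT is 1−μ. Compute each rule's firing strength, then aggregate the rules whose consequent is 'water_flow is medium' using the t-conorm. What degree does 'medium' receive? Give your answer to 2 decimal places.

0.76

R1: wet=0.17, mild=0.76; AND[min(a, b)] → w = 0.17
R2: mild=0.76, dry=0.35; AND[min(a, b)] → w = 0.35
R3: ¬dry=1−0.35=0.65 → w = 0.65
R4: mild=0.76 → w = 0.76
Rules with consequent 'medium': {R1, R4} → strengths 0.17, 0.76
Aggregate via t-conorm [max(a, b)]: 0.76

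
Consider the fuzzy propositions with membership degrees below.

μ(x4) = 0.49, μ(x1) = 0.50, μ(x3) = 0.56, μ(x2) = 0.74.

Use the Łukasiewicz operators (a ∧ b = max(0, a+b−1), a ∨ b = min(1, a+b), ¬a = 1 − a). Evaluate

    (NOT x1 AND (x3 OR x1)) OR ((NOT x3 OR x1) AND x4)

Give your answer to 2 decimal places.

0.93

NOT x1 = 1 − 0.50 = 0.50
x3 OR x1 = min(1, a+b) on (0.56, 0.50) = 1.00
NOT x1 AND (x3 OR x1) = max(0, a+b−1) on (0.50, 1.00) = 0.50
NOT x3 = 1 − 0.56 = 0.44
NOT x3 OR x1 = min(1, a+b) on (0.44, 0.50) = 0.94
(NOT x3 OR x1) AND x4 = max(0, a+b−1) on (0.94, 0.49) = 0.43
(NOT x1 AND (x3 OR x1)) OR ((NOT x3 OR x1) AND x4) = min(1, a+b) on (0.50, 0.43) = 0.93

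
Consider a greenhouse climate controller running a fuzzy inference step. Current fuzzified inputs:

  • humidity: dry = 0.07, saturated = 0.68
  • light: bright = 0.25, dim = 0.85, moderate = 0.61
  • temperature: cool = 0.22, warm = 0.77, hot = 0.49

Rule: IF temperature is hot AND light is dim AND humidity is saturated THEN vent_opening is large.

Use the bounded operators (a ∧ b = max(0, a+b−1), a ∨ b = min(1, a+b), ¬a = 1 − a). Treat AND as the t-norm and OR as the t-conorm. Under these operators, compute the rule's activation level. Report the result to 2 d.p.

firing strength: hot=0.49, dim=0.85, saturated=0.68; AND[max(0, a+b−1)] → w = 0.02

0.02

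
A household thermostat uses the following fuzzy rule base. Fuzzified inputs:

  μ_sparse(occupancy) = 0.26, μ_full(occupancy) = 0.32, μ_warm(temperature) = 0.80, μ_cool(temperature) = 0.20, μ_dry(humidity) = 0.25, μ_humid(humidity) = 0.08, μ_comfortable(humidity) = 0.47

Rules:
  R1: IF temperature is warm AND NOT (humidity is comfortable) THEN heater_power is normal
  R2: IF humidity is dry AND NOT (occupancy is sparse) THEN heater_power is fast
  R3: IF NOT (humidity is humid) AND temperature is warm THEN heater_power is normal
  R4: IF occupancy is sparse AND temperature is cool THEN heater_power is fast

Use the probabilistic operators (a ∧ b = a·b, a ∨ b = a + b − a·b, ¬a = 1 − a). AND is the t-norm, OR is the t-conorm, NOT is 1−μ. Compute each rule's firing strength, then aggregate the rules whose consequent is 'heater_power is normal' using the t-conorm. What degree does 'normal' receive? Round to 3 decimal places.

0.848

R1: warm=0.80, ¬comfortable=1−0.47=0.53; AND[a·b] → w = 0.4240
R2: dry=0.25, ¬sparse=1−0.26=0.74; AND[a·b] → w = 0.1850
R3: ¬humid=1−0.08=0.92, warm=0.80; AND[a·b] → w = 0.7360
R4: sparse=0.26, cool=0.20; AND[a·b] → w = 0.0520
Rules with consequent 'normal': {R1, R3} → strengths 0.4240, 0.7360
Aggregate via t-conorm [a + b − a·b]: 0.8479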